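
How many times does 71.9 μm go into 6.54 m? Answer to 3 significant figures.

91000

(6.54) / (71.9 × 10^-6) = 0.09096 × 10^6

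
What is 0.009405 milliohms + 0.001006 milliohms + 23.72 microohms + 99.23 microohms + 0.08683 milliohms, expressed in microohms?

In microohms:
  0.009405 milliohms = 0.009405 × 10^3 microohms = 9.405
  0.001006 milliohms = 0.001006 × 10^3 microohms = 1.006
  23.72 microohms → 23.72
  99.23 microohms → 99.23
  0.08683 milliohms = 0.08683 × 10^3 microohms = 86.83
Sum: 9.405 + 1.006 + 23.72 + 99.23 + 86.83 = 220.191

220.191 microohms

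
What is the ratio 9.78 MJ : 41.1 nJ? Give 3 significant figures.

238000000000000

(9.78e6) / (41.1e-9) = 0.238e15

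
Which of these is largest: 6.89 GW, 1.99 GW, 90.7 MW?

6.89 GW = 6890000000 W
1.99 GW = 1990000000 W
90.7 MW = 90700000 W

6.89 GW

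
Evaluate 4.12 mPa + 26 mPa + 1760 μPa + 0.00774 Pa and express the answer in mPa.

39.62 mPa

In mPa:
  4.12 mPa → 4.12
  26 mPa → 26
  1760 μPa = 1760 × 10^-3 mPa = 1.76
  0.00774 Pa = 0.00774 × 10^3 mPa = 7.74
Sum: 4.12 + 26 + 1.76 + 7.74 = 39.62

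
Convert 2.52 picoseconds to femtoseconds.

2520 femtoseconds

pico = 1e-12, femto = 1e-15; factor is 1e3.
2.52 × 1e3 = 2520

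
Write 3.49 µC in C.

micro = 10⁻⁶, (no prefix) = 10⁰; factor is 10⁻⁶.
3.49 × 10⁻⁶ = 0.00000349

0.00000349 C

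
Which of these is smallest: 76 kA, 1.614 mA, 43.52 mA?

1.614 mA

76 kA = 76000 A
1.614 mA = 0.001614 A
43.52 mA = 0.04352 A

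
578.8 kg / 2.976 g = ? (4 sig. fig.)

(578.8e3) / (2.976) = 194.49e3

194500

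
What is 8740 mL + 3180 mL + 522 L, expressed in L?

533.92 L

In L:
  8740 mL = 8740 × 10^-3 L = 8.74
  3180 mL = 3180 × 10^-3 L = 3.18
  522 L → 522
Sum: 8.74 + 3.18 + 522 = 533.92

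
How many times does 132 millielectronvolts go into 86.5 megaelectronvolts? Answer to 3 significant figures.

655000000

(86.5 × 10^6) / (132 × 10^-3) = 0.6553 × 10^9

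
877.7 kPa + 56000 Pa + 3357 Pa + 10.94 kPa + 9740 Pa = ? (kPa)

In kPa:
  877.7 kPa → 877.7
  56000 Pa = 56000e-3 kPa = 56
  3357 Pa = 3357e-3 kPa = 3.357
  10.94 kPa → 10.94
  9740 Pa = 9740e-3 kPa = 9.74
Sum: 877.7 + 56 + 3.357 + 10.94 + 9.74 = 957.737

957.737 kPa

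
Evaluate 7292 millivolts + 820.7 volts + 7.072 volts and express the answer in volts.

835.064 volts

In volts:
  7292 millivolts = 7292 × 10^-3 volts = 7.292
  820.7 volts → 820.7
  7.072 volts → 7.072
Sum: 7.292 + 820.7 + 7.072 = 835.064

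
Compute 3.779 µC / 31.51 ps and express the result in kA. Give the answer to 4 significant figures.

119.9 kA

(3.779 × 10^-6) / (31.51 × 10^-12) = 0.11993 × 10^6 A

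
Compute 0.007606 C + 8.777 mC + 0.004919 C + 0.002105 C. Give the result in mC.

In mC:
  0.007606 C = 0.007606 × 10^3 mC = 7.606
  8.777 mC → 8.777
  0.004919 C = 0.004919 × 10^3 mC = 4.919
  0.002105 C = 0.002105 × 10^3 mC = 2.105
Sum: 7.606 + 8.777 + 4.919 + 2.105 = 23.407

23.407 mC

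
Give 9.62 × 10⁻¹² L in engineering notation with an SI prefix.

= 9.62 × 10⁻¹² L; 10⁻¹² is pico.

9.62 pL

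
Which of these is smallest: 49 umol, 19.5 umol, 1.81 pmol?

1.81 pmol

49 umol = 0.000049 mol
19.5 umol = 0.0000195 mol
1.81 pmol = 0.00000000000181 mol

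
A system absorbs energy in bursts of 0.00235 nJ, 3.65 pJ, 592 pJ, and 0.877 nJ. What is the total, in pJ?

1475 pJ

In pJ:
  0.00235 nJ = 0.00235 × 10³ pJ = 2.35
  3.65 pJ → 3.65
  592 pJ → 592
  0.877 nJ = 0.877 × 10³ pJ = 877
Sum: 2.35 + 3.65 + 592 + 877 = 1475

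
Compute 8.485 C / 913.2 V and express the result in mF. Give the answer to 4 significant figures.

(8.485) / (913.2) = 0.0092915 F

9.292 mF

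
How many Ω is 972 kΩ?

kilo = 10^3, (no prefix) = 10^0; factor is 10^3.
972 × 10^3 = 972000

972000 Ω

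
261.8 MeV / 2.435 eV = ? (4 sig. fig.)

(261.8e6) / (2.435) = 107.52e6

107500000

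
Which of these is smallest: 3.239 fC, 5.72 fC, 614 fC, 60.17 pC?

3.239 fC = 0.000000000000003239 C
5.72 fC = 0.00000000000000572 C
614 fC = 0.000000000000614 C
60.17 pC = 0.00000000006017 C

3.239 fC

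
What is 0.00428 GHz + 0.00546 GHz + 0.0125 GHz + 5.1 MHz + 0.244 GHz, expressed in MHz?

271.34 MHz

In MHz:
  0.00428 GHz = 0.00428 × 10^3 MHz = 4.28
  0.00546 GHz = 0.00546 × 10^3 MHz = 5.46
  0.0125 GHz = 0.0125 × 10^3 MHz = 12.5
  5.1 MHz → 5.1
  0.244 GHz = 0.244 × 10^3 MHz = 244
Sum: 4.28 + 5.46 + 12.5 + 5.1 + 244 = 271.34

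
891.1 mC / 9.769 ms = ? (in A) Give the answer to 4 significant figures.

(891.1e-3) / (9.769e-3) = 91.2171 A

91.22 A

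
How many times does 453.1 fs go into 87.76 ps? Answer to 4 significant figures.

(87.76 × 10⁻¹²) / (453.1 × 10⁻¹⁵) = 0.19369 × 10³

193.7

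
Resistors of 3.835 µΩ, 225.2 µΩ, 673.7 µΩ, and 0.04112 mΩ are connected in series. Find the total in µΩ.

943.855 µΩ

In µΩ:
  3.835 µΩ → 3.835
  225.2 µΩ → 225.2
  673.7 µΩ → 673.7
  0.04112 mΩ = 0.04112 × 10³ µΩ = 41.12
Sum: 3.835 + 225.2 + 673.7 + 41.12 = 943.855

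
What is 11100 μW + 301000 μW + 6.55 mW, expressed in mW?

In mW:
  11100 μW = 11100e-3 mW = 11.1
  301000 μW = 301000e-3 mW = 301
  6.55 mW → 6.55
Sum: 11.1 + 301 + 6.55 = 318.65

318.65 mW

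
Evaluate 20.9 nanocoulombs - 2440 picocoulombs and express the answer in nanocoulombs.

18.46 nanocoulombs

In nanocoulombs:
  20.9 nanocoulombs → 20.9
  2440 picocoulombs = 2440e-3 nanocoulombs = 2.44
Difference: 20.9 - 2.44 = 18.46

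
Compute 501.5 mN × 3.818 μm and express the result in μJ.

1.914727 μJ

501.5e-3 × 3.818e-6 = 1914.727e-9 J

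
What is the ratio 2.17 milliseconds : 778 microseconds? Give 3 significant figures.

(2.17 × 10^-3) / (778 × 10^-6) = 0.002789 × 10^3

2.79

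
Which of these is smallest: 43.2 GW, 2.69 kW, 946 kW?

2.69 kW

43.2 GW = 43200000000 W
2.69 kW = 2690 W
946 kW = 946000 W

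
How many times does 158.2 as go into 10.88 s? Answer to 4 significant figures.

68770000000000000

(10.88) / (158.2e-18) = 0.068774e18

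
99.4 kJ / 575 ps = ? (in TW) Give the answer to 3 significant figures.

173 TW

(99.4e3) / (575e-12) = 0.17287e15 W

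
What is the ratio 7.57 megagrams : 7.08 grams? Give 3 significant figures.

1070000

(7.57 × 10⁶) / (7.08) = 1.069 × 10⁶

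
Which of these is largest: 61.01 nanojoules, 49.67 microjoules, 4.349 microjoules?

49.67 microjoules

61.01 nanojoules = 0.00000006101 joules
49.67 microjoules = 0.00004967 joules
4.349 microjoules = 0.000004349 joules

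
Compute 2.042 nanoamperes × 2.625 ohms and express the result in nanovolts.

2.042 × 10⁻⁹ × 2.625 = 5.36025 × 10⁻⁹ V

5.36025 nanovolts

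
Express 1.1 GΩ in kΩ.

1100000 kΩ

giga = 1e9, kilo = 1e3; factor is 1e6.
1.1 × 1e6 = 1100000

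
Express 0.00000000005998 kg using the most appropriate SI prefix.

59.98 ng

= 59.98e-9 g; 1e-9 is nano.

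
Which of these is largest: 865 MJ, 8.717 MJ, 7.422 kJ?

865 MJ

865 MJ = 865000000 J
8.717 MJ = 8717000 J
7.422 kJ = 7422 J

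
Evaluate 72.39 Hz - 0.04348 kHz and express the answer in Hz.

In Hz:
  72.39 Hz → 72.39
  0.04348 kHz = 0.04348 × 10^3 Hz = 43.48
Difference: 72.39 - 43.48 = 28.91

28.91 Hz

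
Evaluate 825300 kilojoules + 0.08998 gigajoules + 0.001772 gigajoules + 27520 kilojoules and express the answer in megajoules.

944.572 megajoules

In megajoules:
  825300 kilojoules = 825300 × 10^-3 megajoules = 825.3
  0.08998 gigajoules = 0.08998 × 10^3 megajoules = 89.98
  0.001772 gigajoules = 0.001772 × 10^3 megajoules = 1.772
  27520 kilojoules = 27520 × 10^-3 megajoules = 27.52
Sum: 825.3 + 89.98 + 1.772 + 27.52 = 944.572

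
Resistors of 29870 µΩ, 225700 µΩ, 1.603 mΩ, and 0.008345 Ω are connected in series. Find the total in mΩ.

265.518 mΩ

In mΩ:
  29870 µΩ = 29870 × 10^-3 mΩ = 29.87
  225700 µΩ = 225700 × 10^-3 mΩ = 225.7
  1.603 mΩ → 1.603
  0.008345 Ω = 0.008345 × 10^3 mΩ = 8.345
Sum: 29.87 + 225.7 + 1.603 + 8.345 = 265.518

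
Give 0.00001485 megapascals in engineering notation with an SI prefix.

= 14.85 pascals; mantissa already in [1, 1000).

14.85 pascals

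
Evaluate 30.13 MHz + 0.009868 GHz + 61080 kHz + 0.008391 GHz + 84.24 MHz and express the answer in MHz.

In MHz:
  30.13 MHz → 30.13
  0.009868 GHz = 0.009868 × 10³ MHz = 9.868
  61080 kHz = 61080 × 10⁻³ MHz = 61.08
  0.008391 GHz = 0.008391 × 10³ MHz = 8.391
  84.24 MHz → 84.24
Sum: 30.13 + 9.868 + 61.08 + 8.391 + 84.24 = 193.709

193.709 MHz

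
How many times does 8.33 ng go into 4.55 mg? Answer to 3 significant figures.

(4.55 × 10⁻³) / (8.33 × 10⁻⁹) = 0.5462 × 10⁶

546000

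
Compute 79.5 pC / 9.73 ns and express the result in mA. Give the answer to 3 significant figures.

8.17 mA

(79.5e-12) / (9.73e-9) = 8.1706e-3 A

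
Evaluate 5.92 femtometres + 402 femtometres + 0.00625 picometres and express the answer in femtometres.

In femtometres:
  5.92 femtometres → 5.92
  402 femtometres → 402
  0.00625 picometres = 0.00625e3 femtometres = 6.25
Sum: 5.92 + 402 + 6.25 = 414.17

414.17 femtometres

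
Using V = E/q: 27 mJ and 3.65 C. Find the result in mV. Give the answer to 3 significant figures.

7.40 mV

(27 × 10⁻³) / (3.65) = 7.3973 × 10⁻³ V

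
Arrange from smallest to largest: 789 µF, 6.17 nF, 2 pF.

2 pF < 6.17 nF < 789 µF

789 µF = 0.000789 F
6.17 nF = 0.00000000617 F
2 pF = 0.000000000002 F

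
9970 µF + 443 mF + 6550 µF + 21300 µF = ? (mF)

480.82 mF

In mF:
  9970 µF = 9970 × 10⁻³ mF = 9.97
  443 mF → 443
  6550 µF = 6550 × 10⁻³ mF = 6.55
  21300 µF = 21300 × 10⁻³ mF = 21.3
Sum: 9.97 + 443 + 6.55 + 21.3 = 480.82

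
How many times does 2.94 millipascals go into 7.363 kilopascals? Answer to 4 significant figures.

(7.363e3) / (2.94e-3) = 2.5044e6

2504000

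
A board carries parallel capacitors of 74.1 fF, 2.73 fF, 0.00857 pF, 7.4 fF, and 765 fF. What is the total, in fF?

857.8 fF

In fF:
  74.1 fF → 74.1
  2.73 fF → 2.73
  0.00857 pF = 0.00857 × 10³ fF = 8.57
  7.4 fF → 7.4
  765 fF → 765
Sum: 74.1 + 2.73 + 8.57 + 7.4 + 765 = 857.8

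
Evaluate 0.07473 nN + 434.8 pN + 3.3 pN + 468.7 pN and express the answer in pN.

981.53 pN

In pN:
  0.07473 nN = 0.07473e3 pN = 74.73
  434.8 pN → 434.8
  3.3 pN → 3.3
  468.7 pN → 468.7
Sum: 74.73 + 434.8 + 3.3 + 468.7 = 981.53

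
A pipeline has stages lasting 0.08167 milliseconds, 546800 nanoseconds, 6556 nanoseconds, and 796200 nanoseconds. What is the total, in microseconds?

1431.226 microseconds

In microseconds:
  0.08167 milliseconds = 0.08167 × 10^3 microseconds = 81.67
  546800 nanoseconds = 546800 × 10^-3 microseconds = 546.8
  6556 nanoseconds = 6556 × 10^-3 microseconds = 6.556
  796200 nanoseconds = 796200 × 10^-3 microseconds = 796.2
Sum: 81.67 + 546.8 + 6.556 + 796.2 = 1431.226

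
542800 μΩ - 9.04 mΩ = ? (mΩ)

533.76 mΩ

In mΩ:
  542800 μΩ = 542800 × 10^-3 mΩ = 542.8
  9.04 mΩ → 9.04
Difference: 542.8 - 9.04 = 533.76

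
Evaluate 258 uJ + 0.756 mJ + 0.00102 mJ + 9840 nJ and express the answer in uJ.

In uJ:
  258 uJ → 258
  0.756 mJ = 0.756 × 10³ uJ = 756
  0.00102 mJ = 0.00102 × 10³ uJ = 1.02
  9840 nJ = 9840 × 10⁻³ uJ = 9.84
Sum: 258 + 756 + 1.02 + 9.84 = 1024.86

1024.86 uJ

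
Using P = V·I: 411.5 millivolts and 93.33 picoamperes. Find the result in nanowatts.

411.5 × 10^-3 × 93.33 × 10^-12 = 38405.295 × 10^-15 W

0.038405295 nanowatts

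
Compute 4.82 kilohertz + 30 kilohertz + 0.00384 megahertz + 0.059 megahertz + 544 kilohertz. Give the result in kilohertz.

In kilohertz:
  4.82 kilohertz → 4.82
  30 kilohertz → 30
  0.00384 megahertz = 0.00384e3 kilohertz = 3.84
  0.059 megahertz = 0.059e3 kilohertz = 59
  544 kilohertz → 544
Sum: 4.82 + 30 + 3.84 + 59 + 544 = 641.66

641.66 kilohertz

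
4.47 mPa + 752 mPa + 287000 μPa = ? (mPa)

In mPa:
  4.47 mPa → 4.47
  752 mPa → 752
  287000 μPa = 287000 × 10⁻³ mPa = 287
Sum: 4.47 + 752 + 287 = 1043.47

1043.47 mPa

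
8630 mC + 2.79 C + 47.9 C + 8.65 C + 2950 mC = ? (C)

70.92 C

In C:
  8630 mC = 8630e-3 C = 8.63
  2.79 C → 2.79
  47.9 C → 47.9
  8.65 C → 8.65
  2950 mC = 2950e-3 C = 2.95
Sum: 8.63 + 2.79 + 47.9 + 8.65 + 2.95 = 70.92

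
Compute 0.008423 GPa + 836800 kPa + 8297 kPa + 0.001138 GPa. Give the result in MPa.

In MPa:
  0.008423 GPa = 0.008423 × 10^3 MPa = 8.423
  836800 kPa = 836800 × 10^-3 MPa = 836.8
  8297 kPa = 8297 × 10^-3 MPa = 8.297
  0.001138 GPa = 0.001138 × 10^3 MPa = 1.138
Sum: 8.423 + 836.8 + 8.297 + 1.138 = 854.658

854.658 MPa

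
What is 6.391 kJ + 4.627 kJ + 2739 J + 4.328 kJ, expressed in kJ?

In kJ:
  6.391 kJ → 6.391
  4.627 kJ → 4.627
  2739 J = 2739 × 10^-3 kJ = 2.739
  4.328 kJ → 4.328
Sum: 6.391 + 4.627 + 2.739 + 4.328 = 18.085

18.085 kJ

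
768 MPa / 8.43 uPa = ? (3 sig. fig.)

91100000000000

(768 × 10^6) / (8.43 × 10^-6) = 91.1 × 10^12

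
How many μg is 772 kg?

772000000000 μg

kilo = 10^3, micro = 10^-6; factor is 10^9.
772 × 10^9 = 772000000000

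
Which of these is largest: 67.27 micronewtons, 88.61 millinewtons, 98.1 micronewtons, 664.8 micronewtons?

88.61 millinewtons

67.27 micronewtons = 0.00006727 newtons
88.61 millinewtons = 0.08861 newtons
98.1 micronewtons = 0.0000981 newtons
664.8 micronewtons = 0.0006648 newtons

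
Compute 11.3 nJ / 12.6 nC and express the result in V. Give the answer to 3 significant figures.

0.897 V

(11.3 × 10⁻⁹) / (12.6 × 10⁻⁹) = 0.89683 V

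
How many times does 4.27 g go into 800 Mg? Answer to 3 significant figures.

(800e6) / (4.27) = 187.4e6

187000000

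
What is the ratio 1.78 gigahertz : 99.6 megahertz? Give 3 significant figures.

17.9

(1.78 × 10^9) / (99.6 × 10^6) = 0.01787 × 10^3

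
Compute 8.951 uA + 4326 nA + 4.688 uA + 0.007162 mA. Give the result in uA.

25.127 uA

In uA:
  8.951 uA → 8.951
  4326 nA = 4326 × 10^-3 uA = 4.326
  4.688 uA → 4.688
  0.007162 mA = 0.007162 × 10^3 uA = 7.162
Sum: 8.951 + 4.326 + 4.688 + 7.162 = 25.127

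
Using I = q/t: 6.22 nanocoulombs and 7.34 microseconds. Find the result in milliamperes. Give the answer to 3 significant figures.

0.847 milliamperes

(6.22 × 10⁻⁹) / (7.34 × 10⁻⁶) = 0.84741 × 10⁻³ A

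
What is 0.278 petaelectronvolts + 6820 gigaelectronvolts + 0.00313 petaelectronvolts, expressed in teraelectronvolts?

287.95 teraelectronvolts

In teraelectronvolts:
  0.278 petaelectronvolts = 0.278 × 10³ teraelectronvolts = 278
  6820 gigaelectronvolts = 6820 × 10⁻³ teraelectronvolts = 6.82
  0.00313 petaelectronvolts = 0.00313 × 10³ teraelectronvolts = 3.13
Sum: 278 + 6.82 + 3.13 = 287.95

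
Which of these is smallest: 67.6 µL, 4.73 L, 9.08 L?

67.6 µL = 0.0000676 L
4.73 L = 4.73 L
9.08 L = 9.08 L

67.6 µL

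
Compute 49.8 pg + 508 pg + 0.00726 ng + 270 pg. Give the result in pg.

In pg:
  49.8 pg → 49.8
  508 pg → 508
  0.00726 ng = 0.00726e3 pg = 7.26
  270 pg → 270
Sum: 49.8 + 508 + 7.26 + 270 = 835.06

835.06 pg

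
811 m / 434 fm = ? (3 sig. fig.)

(811) / (434 × 10⁻¹⁵) = 1.869 × 10¹⁵

1870000000000000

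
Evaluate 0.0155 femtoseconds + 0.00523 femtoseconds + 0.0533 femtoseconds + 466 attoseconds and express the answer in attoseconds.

In attoseconds:
  0.0155 femtoseconds = 0.0155 × 10³ attoseconds = 15.5
  0.00523 femtoseconds = 0.00523 × 10³ attoseconds = 5.23
  0.0533 femtoseconds = 0.0533 × 10³ attoseconds = 53.3
  466 attoseconds → 466
Sum: 15.5 + 5.23 + 53.3 + 466 = 540.03

540.03 attoseconds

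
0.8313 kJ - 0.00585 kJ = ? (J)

In J:
  0.8313 kJ = 0.8313 × 10^3 J = 831.3
  0.00585 kJ = 0.00585 × 10^3 J = 5.85
Difference: 831.3 - 5.85 = 825.45

825.45 J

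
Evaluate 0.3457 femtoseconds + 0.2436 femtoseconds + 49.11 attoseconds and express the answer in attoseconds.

638.41 attoseconds

In attoseconds:
  0.3457 femtoseconds = 0.3457 × 10³ attoseconds = 345.7
  0.2436 femtoseconds = 0.2436 × 10³ attoseconds = 243.6
  49.11 attoseconds → 49.11
Sum: 345.7 + 243.6 + 49.11 = 638.41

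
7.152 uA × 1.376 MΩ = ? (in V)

7.152e-6 × 1.376e6 = 9.841152 V

9.841152 V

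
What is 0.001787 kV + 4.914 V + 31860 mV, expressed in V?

38.561 V

In V:
  0.001787 kV = 0.001787 × 10³ V = 1.787
  4.914 V → 4.914
  31860 mV = 31860 × 10⁻³ V = 31.86
Sum: 1.787 + 4.914 + 31.86 = 38.561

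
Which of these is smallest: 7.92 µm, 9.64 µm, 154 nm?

154 nm

7.92 µm = 0.00000792 m
9.64 µm = 0.00000964 m
154 nm = 0.000000154 m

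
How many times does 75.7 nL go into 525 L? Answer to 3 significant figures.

6940000000

(525) / (75.7 × 10^-9) = 6.935 × 10^9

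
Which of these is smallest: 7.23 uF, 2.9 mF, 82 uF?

7.23 uF

7.23 uF = 0.00000723 F
2.9 mF = 0.0029 F
82 uF = 0.000082 F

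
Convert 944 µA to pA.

944000000 pA

micro = 1e-6, pico = 1e-12; factor is 1e6.
944 × 1e6 = 944000000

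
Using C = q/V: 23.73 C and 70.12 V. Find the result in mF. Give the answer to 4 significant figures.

338.4 mF

(23.73) / (70.12) = 0.33842 F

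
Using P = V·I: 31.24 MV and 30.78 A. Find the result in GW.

31.24e6 × 30.78 = 961.5672e6 W

0.9615672 GW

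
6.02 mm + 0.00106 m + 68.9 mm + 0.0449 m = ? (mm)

120.88 mm

In mm:
  6.02 mm → 6.02
  0.00106 m = 0.00106 × 10^3 mm = 1.06
  68.9 mm → 68.9
  0.0449 m = 0.0449 × 10^3 mm = 44.9
Sum: 6.02 + 1.06 + 68.9 + 44.9 = 120.88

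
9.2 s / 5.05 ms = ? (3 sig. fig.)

1820

(9.2) / (5.05 × 10⁻³) = 1.822 × 10³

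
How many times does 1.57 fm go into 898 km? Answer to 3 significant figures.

(898 × 10^3) / (1.57 × 10^-15) = 572 × 10^18

572000000000000000000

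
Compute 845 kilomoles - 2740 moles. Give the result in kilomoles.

In kilomoles:
  845 kilomoles → 845
  2740 moles = 2740 × 10⁻³ kilomoles = 2.74
Difference: 845 - 2.74 = 842.26

842.26 kilomoles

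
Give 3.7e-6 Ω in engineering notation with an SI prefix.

3.7 μΩ

= 3.7e-6 Ω; 1e-6 is micro.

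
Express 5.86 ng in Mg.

0.00000000000000586 Mg

nano = 10^-9, mega = 10^6; factor is 10^-15.
5.86 × 10^-15 = 0.00000000000000586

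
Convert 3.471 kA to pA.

kilo = 10³, pico = 10⁻¹²; factor is 10¹⁵.
3.471 × 10¹⁵ = 3471000000000000

3471000000000000 pA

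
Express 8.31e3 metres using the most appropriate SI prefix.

= 8.31e3 metres; 1e3 is kilo.

8.31 kilometres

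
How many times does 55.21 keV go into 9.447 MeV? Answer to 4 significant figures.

(9.447 × 10^6) / (55.21 × 10^3) = 0.17111 × 10^3

171.1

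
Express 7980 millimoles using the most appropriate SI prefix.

= 7.98 moles; mantissa already in [1, 1000).

7.98 moles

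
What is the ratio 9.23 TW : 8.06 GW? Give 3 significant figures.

1150

(9.23e12) / (8.06e9) = 1.145e3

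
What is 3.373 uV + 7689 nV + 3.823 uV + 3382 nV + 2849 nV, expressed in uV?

21.116 uV

In uV:
  3.373 uV → 3.373
  7689 nV = 7689 × 10^-3 uV = 7.689
  3.823 uV → 3.823
  3382 nV = 3382 × 10^-3 uV = 3.382
  2849 nV = 2849 × 10^-3 uV = 2.849
Sum: 3.373 + 7.689 + 3.823 + 3.382 + 2.849 = 21.116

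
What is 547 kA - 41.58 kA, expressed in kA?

505.42 kA

In kA:
  547 kA → 547
  41.58 kA → 41.58
Difference: 547 - 41.58 = 505.42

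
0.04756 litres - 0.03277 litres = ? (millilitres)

In millilitres:
  0.04756 litres = 0.04756 × 10³ millilitres = 47.56
  0.03277 litres = 0.03277 × 10³ millilitres = 32.77
Difference: 47.56 - 32.77 = 14.79

14.79 millilitres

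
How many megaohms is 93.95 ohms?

0.00009395 megaohms

(no prefix) = 10^0, mega = 10^6; factor is 10^-6.
93.95 × 10^-6 = 0.00009395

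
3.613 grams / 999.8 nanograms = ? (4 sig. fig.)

3614000

(3.613) / (999.8 × 10⁻⁹) = 0.0036137 × 10⁹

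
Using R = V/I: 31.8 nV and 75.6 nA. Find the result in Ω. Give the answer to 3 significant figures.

(31.8 × 10⁻⁹) / (75.6 × 10⁻⁹) = 0.42063 Ω

0.421 Ω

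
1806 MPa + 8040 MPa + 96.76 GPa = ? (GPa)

106.606 GPa

In GPa:
  1806 MPa = 1806 × 10⁻³ GPa = 1.806
  8040 MPa = 8040 × 10⁻³ GPa = 8.04
  96.76 GPa → 96.76
Sum: 1.806 + 8.04 + 96.76 = 106.606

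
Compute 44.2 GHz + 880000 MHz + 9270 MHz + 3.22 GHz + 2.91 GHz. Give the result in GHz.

939.6 GHz

In GHz:
  44.2 GHz → 44.2
  880000 MHz = 880000 × 10⁻³ GHz = 880
  9270 MHz = 9270 × 10⁻³ GHz = 9.27
  3.22 GHz → 3.22
  2.91 GHz → 2.91
Sum: 44.2 + 880 + 9.27 + 3.22 + 2.91 = 939.6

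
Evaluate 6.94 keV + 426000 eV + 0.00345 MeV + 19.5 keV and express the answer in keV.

455.89 keV

In keV:
  6.94 keV → 6.94
  426000 eV = 426000e-3 keV = 426
  0.00345 MeV = 0.00345e3 keV = 3.45
  19.5 keV → 19.5
Sum: 6.94 + 426 + 3.45 + 19.5 = 455.89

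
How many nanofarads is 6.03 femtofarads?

0.00000603 nanofarads

femto = 10⁻¹⁵, nano = 10⁻⁹; factor is 10⁻⁶.
6.03 × 10⁻⁶ = 0.00000603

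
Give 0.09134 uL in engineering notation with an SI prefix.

91.34 nL

= 91.34e-9 L; 1e-9 is nano.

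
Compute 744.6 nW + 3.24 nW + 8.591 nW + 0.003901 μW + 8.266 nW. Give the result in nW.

768.598 nW

In nW:
  744.6 nW → 744.6
  3.24 nW → 3.24
  8.591 nW → 8.591
  0.003901 μW = 0.003901e3 nW = 3.901
  8.266 nW → 8.266
Sum: 744.6 + 3.24 + 8.591 + 3.901 + 8.266 = 768.598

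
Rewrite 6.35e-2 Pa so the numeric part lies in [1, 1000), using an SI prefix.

63.5 mPa

= 63.5e-3 Pa; 1e-3 is milli.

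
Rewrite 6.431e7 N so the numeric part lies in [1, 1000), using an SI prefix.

64.31 MN

= 64.31e6 N; 1e6 is mega.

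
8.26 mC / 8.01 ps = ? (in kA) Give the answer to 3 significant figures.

(8.26 × 10^-3) / (8.01 × 10^-12) = 1.0312 × 10^9 A

1030000 kA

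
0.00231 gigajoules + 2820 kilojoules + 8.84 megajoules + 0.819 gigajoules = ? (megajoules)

In megajoules:
  0.00231 gigajoules = 0.00231 × 10^3 megajoules = 2.31
  2820 kilojoules = 2820 × 10^-3 megajoules = 2.82
  8.84 megajoules → 8.84
  0.819 gigajoules = 0.819 × 10^3 megajoules = 819
Sum: 2.31 + 2.82 + 8.84 + 819 = 832.97

832.97 megajoules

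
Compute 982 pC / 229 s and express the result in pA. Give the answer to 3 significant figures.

(982 × 10^-12) / (229) = 4.2882 × 10^-12 A

4.29 pA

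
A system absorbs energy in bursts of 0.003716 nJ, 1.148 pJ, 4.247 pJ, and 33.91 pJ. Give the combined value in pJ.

43.021 pJ

In pJ:
  0.003716 nJ = 0.003716e3 pJ = 3.716
  1.148 pJ → 1.148
  4.247 pJ → 4.247
  33.91 pJ → 33.91
Sum: 3.716 + 1.148 + 4.247 + 33.91 = 43.021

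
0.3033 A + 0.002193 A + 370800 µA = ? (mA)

676.293 mA

In mA:
  0.3033 A = 0.3033 × 10^3 mA = 303.3
  0.002193 A = 0.002193 × 10^3 mA = 2.193
  370800 µA = 370800 × 10^-3 mA = 370.8
Sum: 303.3 + 2.193 + 370.8 = 676.293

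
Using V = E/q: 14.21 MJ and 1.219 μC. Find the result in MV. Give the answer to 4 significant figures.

(14.21 × 10⁶) / (1.219 × 10⁻⁶) = 11.6571 × 10¹² V

11660000 MV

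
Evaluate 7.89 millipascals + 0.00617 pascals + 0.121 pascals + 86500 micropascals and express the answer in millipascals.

221.56 millipascals

In millipascals:
  7.89 millipascals → 7.89
  0.00617 pascals = 0.00617 × 10³ millipascals = 6.17
  0.121 pascals = 0.121 × 10³ millipascals = 121
  86500 micropascals = 86500 × 10⁻³ millipascals = 86.5
Sum: 7.89 + 6.17 + 121 + 86.5 = 221.56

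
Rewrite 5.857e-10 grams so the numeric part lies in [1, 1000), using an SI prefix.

585.7 picograms

= 585.7e-12 grams; 1e-12 is pico.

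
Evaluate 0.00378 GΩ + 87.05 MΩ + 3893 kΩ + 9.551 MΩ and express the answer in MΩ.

In MΩ:
  0.00378 GΩ = 0.00378 × 10³ MΩ = 3.78
  87.05 MΩ → 87.05
  3893 kΩ = 3893 × 10⁻³ MΩ = 3.893
  9.551 MΩ → 9.551
Sum: 3.78 + 87.05 + 3.893 + 9.551 = 104.274

104.274 MΩ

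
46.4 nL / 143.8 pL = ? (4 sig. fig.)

322.7

(46.4 × 10^-9) / (143.8 × 10^-12) = 0.32267 × 10^3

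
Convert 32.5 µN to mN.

micro = 10⁻⁶, milli = 10⁻³; factor is 10⁻³.
32.5 × 10⁻³ = 0.0325

0.0325 mN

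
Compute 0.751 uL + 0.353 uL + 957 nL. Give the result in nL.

2061 nL

In nL:
  0.751 uL = 0.751e3 nL = 751
  0.353 uL = 0.353e3 nL = 353
  957 nL → 957
Sum: 751 + 353 + 957 = 2061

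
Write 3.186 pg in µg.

0.000003186 µg

pico = 10^-12, micro = 10^-6; factor is 10^-6.
3.186 × 10^-6 = 0.000003186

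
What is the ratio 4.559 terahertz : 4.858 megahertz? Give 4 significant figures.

(4.559 × 10¹²) / (4.858 × 10⁶) = 0.93845 × 10⁶

938500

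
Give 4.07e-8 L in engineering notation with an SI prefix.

40.7 nL

= 40.7e-9 L; 1e-9 is nano.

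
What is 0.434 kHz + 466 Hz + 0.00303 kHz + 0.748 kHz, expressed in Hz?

1651.03 Hz

In Hz:
  0.434 kHz = 0.434 × 10³ Hz = 434
  466 Hz → 466
  0.00303 kHz = 0.00303 × 10³ Hz = 3.03
  0.748 kHz = 0.748 × 10³ Hz = 748
Sum: 434 + 466 + 3.03 + 748 = 1651.03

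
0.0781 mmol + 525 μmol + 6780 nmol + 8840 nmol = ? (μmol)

In μmol:
  0.0781 mmol = 0.0781 × 10³ μmol = 78.1
  525 μmol → 525
  6780 nmol = 6780 × 10⁻³ μmol = 6.78
  8840 nmol = 8840 × 10⁻³ μmol = 8.84
Sum: 78.1 + 525 + 6.78 + 8.84 = 618.72

618.72 μmol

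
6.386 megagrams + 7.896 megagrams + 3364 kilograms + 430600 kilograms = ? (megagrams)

448.246 megagrams

In megagrams:
  6.386 megagrams → 6.386
  7.896 megagrams → 7.896
  3364 kilograms = 3364e-3 megagrams = 3.364
  430600 kilograms = 430600e-3 megagrams = 430.6
Sum: 6.386 + 7.896 + 3.364 + 430.6 = 448.246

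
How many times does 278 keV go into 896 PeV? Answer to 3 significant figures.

3220000000000

(896 × 10^15) / (278 × 10^3) = 3.223 × 10^12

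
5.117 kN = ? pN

kilo = 1e3, pico = 1e-12; factor is 1e15.
5.117 × 1e15 = 5117000000000000

5117000000000000 pN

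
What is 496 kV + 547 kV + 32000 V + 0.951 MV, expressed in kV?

2026 kV

In kV:
  496 kV → 496
  547 kV → 547
  32000 V = 32000 × 10^-3 kV = 32
  0.951 MV = 0.951 × 10^3 kV = 951
Sum: 496 + 547 + 32 + 951 = 2026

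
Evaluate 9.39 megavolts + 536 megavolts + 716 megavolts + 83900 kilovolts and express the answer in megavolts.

1345.29 megavolts

In megavolts:
  9.39 megavolts → 9.39
  536 megavolts → 536
  716 megavolts → 716
  83900 kilovolts = 83900e-3 megavolts = 83.9
Sum: 9.39 + 536 + 716 + 83.9 = 1345.29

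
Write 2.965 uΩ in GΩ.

0.000000000000002965 GΩ

micro = 10⁻⁶, giga = 10⁹; factor is 10⁻¹⁵.
2.965 × 10⁻¹⁵ = 0.000000000000002965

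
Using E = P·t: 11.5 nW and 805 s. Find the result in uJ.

11.5e-9 × 805 = 9257.5e-9 J

9.2575 uJ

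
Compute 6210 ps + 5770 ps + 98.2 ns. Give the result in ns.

110.18 ns

In ns:
  6210 ps = 6210 × 10^-3 ns = 6.21
  5770 ps = 5770 × 10^-3 ns = 5.77
  98.2 ns → 98.2
Sum: 6.21 + 5.77 + 98.2 = 110.18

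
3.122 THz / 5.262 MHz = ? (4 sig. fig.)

593300

(3.122e12) / (5.262e6) = 0.59331e6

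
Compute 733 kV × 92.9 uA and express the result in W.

733 × 10³ × 92.9 × 10⁻⁶ = 68095.7 × 10⁻³ W

68.0957 W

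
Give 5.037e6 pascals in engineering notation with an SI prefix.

= 5.037e6 pascals; 1e6 is mega.

5.037 megapascals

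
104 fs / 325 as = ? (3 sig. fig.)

320

(104e-15) / (325e-18) = 0.32e3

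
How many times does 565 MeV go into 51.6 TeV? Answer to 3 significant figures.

(51.6 × 10¹²) / (565 × 10⁶) = 0.09133 × 10⁶

91300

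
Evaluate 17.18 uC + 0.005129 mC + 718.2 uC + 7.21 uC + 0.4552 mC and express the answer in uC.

1202.919 uC

In uC:
  17.18 uC → 17.18
  0.005129 mC = 0.005129 × 10³ uC = 5.129
  718.2 uC → 718.2
  7.21 uC → 7.21
  0.4552 mC = 0.4552 × 10³ uC = 455.2
Sum: 17.18 + 5.129 + 718.2 + 7.21 + 455.2 = 1202.919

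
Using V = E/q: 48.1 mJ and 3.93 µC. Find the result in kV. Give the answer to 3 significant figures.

(48.1e-3) / (3.93e-6) = 12.239e3 V

12.2 kV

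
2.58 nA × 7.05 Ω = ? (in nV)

18.189 nV

2.58 × 10^-9 × 7.05 = 18.189 × 10^-9 V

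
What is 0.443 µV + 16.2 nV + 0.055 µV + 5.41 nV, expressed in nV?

In nV:
  0.443 µV = 0.443 × 10^3 nV = 443
  16.2 nV → 16.2
  0.055 µV = 0.055 × 10^3 nV = 55
  5.41 nV → 5.41
Sum: 443 + 16.2 + 55 + 5.41 = 519.61

519.61 nV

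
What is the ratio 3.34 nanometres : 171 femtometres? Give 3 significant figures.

19500

(3.34e-9) / (171e-15) = 0.01953e6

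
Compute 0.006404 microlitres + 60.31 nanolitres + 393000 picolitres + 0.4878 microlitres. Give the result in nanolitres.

In nanolitres:
  0.006404 microlitres = 0.006404 × 10³ nanolitres = 6.404
  60.31 nanolitres → 60.31
  393000 picolitres = 393000 × 10⁻³ nanolitres = 393
  0.4878 microlitres = 0.4878 × 10³ nanolitres = 487.8
Sum: 6.404 + 60.31 + 393 + 487.8 = 947.514

947.514 nanolitres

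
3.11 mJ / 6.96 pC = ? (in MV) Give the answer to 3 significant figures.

(3.11 × 10⁻³) / (6.96 × 10⁻¹²) = 0.44684 × 10⁹ V

447 MV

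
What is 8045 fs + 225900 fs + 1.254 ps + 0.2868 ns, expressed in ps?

521.999 ps

In ps:
  8045 fs = 8045 × 10⁻³ ps = 8.045
  225900 fs = 225900 × 10⁻³ ps = 225.9
  1.254 ps → 1.254
  0.2868 ns = 0.2868 × 10³ ps = 286.8
Sum: 8.045 + 225.9 + 1.254 + 286.8 = 521.999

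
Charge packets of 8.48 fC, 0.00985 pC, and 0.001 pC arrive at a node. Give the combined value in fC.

19.33 fC

In fC:
  8.48 fC → 8.48
  0.00985 pC = 0.00985e3 fC = 9.85
  0.001 pC = 0.001e3 fC = 1
Sum: 8.48 + 9.85 + 1 = 19.33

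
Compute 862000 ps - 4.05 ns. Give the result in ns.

In ns:
  862000 ps = 862000e-3 ns = 862
  4.05 ns → 4.05
Difference: 862 - 4.05 = 857.95

857.95 ns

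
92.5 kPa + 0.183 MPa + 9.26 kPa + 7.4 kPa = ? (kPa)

292.16 kPa

In kPa:
  92.5 kPa → 92.5
  0.183 MPa = 0.183e3 kPa = 183
  9.26 kPa → 9.26
  7.4 kPa → 7.4
Sum: 92.5 + 183 + 9.26 + 7.4 = 292.16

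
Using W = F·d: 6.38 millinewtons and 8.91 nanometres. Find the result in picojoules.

56.8458 picojoules

6.38e-3 × 8.91e-9 = 56.8458e-12 J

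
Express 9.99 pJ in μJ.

0.00000999 μJ

pico = 10^-12, micro = 10^-6; factor is 10^-6.
9.99 × 10^-6 = 0.00000999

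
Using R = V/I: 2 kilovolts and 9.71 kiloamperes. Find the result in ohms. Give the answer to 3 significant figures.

0.206 ohms

(2 × 10³) / (9.71 × 10³) = 0.20597 Ω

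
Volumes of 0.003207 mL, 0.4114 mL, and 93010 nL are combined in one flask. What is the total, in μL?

In μL:
  0.003207 mL = 0.003207 × 10^3 μL = 3.207
  0.4114 mL = 0.4114 × 10^3 μL = 411.4
  93010 nL = 93010 × 10^-3 μL = 93.01
Sum: 3.207 + 411.4 + 93.01 = 507.617

507.617 μL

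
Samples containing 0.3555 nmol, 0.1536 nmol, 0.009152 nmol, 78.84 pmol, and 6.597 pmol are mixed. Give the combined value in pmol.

603.689 pmol

In pmol:
  0.3555 nmol = 0.3555 × 10³ pmol = 355.5
  0.1536 nmol = 0.1536 × 10³ pmol = 153.6
  0.009152 nmol = 0.009152 × 10³ pmol = 9.152
  78.84 pmol → 78.84
  6.597 pmol → 6.597
Sum: 355.5 + 153.6 + 9.152 + 78.84 + 6.597 = 603.689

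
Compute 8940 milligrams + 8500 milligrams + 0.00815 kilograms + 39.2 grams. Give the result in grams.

In grams:
  8940 milligrams = 8940 × 10⁻³ grams = 8.94
  8500 milligrams = 8500 × 10⁻³ grams = 8.5
  0.00815 kilograms = 0.00815 × 10³ grams = 8.15
  39.2 grams → 39.2
Sum: 8.94 + 8.5 + 8.15 + 39.2 = 64.79

64.79 grams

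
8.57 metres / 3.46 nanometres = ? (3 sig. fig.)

(8.57) / (3.46e-9) = 2.477e9

2480000000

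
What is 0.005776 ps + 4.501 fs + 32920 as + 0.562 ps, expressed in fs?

In fs:
  0.005776 ps = 0.005776 × 10³ fs = 5.776
  4.501 fs → 4.501
  32920 as = 32920 × 10⁻³ fs = 32.92
  0.562 ps = 0.562 × 10³ fs = 562
Sum: 5.776 + 4.501 + 32.92 + 562 = 605.197

605.197 fs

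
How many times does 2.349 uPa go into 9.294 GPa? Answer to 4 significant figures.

(9.294 × 10⁹) / (2.349 × 10⁻⁶) = 3.9566 × 10¹⁵

3957000000000000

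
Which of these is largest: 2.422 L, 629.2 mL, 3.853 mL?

2.422 L = 2.422 L
629.2 mL = 0.6292 L
3.853 mL = 0.003853 L

2.422 L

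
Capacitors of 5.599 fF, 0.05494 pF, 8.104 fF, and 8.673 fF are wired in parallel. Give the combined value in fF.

In fF:
  5.599 fF → 5.599
  0.05494 pF = 0.05494e3 fF = 54.94
  8.104 fF → 8.104
  8.673 fF → 8.673
Sum: 5.599 + 54.94 + 8.104 + 8.673 = 77.316

77.316 fF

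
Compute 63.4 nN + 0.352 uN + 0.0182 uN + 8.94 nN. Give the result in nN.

442.54 nN

In nN:
  63.4 nN → 63.4
  0.352 uN = 0.352e3 nN = 352
  0.0182 uN = 0.0182e3 nN = 18.2
  8.94 nN → 8.94
Sum: 63.4 + 352 + 18.2 + 8.94 = 442.54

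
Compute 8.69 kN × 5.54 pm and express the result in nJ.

48.1426 nJ

8.69 × 10^3 × 5.54 × 10^-12 = 48.1426 × 10^-9 J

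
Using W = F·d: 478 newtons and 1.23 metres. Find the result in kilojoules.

478 × 1.23 = 587.94 J

0.58794 kilojoules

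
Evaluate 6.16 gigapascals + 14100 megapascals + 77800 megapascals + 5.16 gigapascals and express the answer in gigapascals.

103.22 gigapascals

In gigapascals:
  6.16 gigapascals → 6.16
  14100 megapascals = 14100e-3 gigapascals = 14.1
  77800 megapascals = 77800e-3 gigapascals = 77.8
  5.16 gigapascals → 5.16
Sum: 6.16 + 14.1 + 77.8 + 5.16 = 103.22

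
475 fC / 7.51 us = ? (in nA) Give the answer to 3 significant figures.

63.2 nA

(475 × 10^-15) / (7.51 × 10^-6) = 63.249 × 10^-9 A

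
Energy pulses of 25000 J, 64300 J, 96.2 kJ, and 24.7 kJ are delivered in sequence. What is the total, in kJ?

210.2 kJ

In kJ:
  25000 J = 25000 × 10^-3 kJ = 25
  64300 J = 64300 × 10^-3 kJ = 64.3
  96.2 kJ → 96.2
  24.7 kJ → 24.7
Sum: 25 + 64.3 + 96.2 + 24.7 = 210.2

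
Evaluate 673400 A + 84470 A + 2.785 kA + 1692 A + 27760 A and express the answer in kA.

790.107 kA

In kA:
  673400 A = 673400 × 10^-3 kA = 673.4
  84470 A = 84470 × 10^-3 kA = 84.47
  2.785 kA → 2.785
  1692 A = 1692 × 10^-3 kA = 1.692
  27760 A = 27760 × 10^-3 kA = 27.76
Sum: 673.4 + 84.47 + 2.785 + 1.692 + 27.76 = 790.107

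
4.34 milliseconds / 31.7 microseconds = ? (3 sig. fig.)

137

(4.34 × 10^-3) / (31.7 × 10^-6) = 0.1369 × 10^3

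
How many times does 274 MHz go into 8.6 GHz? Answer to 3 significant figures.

(8.6 × 10⁹) / (274 × 10⁶) = 0.03139 × 10³

31.4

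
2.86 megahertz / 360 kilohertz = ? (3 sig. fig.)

(2.86 × 10⁶) / (360 × 10³) = 0.007944 × 10³

7.94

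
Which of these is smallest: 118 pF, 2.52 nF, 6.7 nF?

118 pF = 0.000000000118 F
2.52 nF = 0.00000000252 F
6.7 nF = 0.0000000067 F

118 pF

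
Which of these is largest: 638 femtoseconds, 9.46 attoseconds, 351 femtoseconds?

638 femtoseconds

638 femtoseconds = 0.000000000000638 seconds
9.46 attoseconds = 0.00000000000000000946 seconds
351 femtoseconds = 0.000000000000351 seconds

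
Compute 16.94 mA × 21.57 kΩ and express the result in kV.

16.94e-3 × 21.57e3 = 365.3958 V

0.3653958 kV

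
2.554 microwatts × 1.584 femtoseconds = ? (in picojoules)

0.000000004045536 picojoules

2.554e-6 × 1.584e-15 = 4.045536e-21 J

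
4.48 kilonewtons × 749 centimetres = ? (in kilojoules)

33.5552 kilojoules

4.48 × 10³ × 749 × 10⁻² = 3355.52 × 10¹ J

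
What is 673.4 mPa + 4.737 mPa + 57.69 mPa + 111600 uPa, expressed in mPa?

In mPa:
  673.4 mPa → 673.4
  4.737 mPa → 4.737
  57.69 mPa → 57.69
  111600 uPa = 111600 × 10⁻³ mPa = 111.6
Sum: 673.4 + 4.737 + 57.69 + 111.6 = 847.427

847.427 mPa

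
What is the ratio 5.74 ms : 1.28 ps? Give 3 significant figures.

(5.74e-3) / (1.28e-12) = 4.484e9

4480000000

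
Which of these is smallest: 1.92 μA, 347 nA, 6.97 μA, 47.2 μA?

1.92 μA = 0.00000192 A
347 nA = 0.000000347 A
6.97 μA = 0.00000697 A
47.2 μA = 0.0000472 A

347 nA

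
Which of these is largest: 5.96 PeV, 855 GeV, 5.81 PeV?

5.96 PeV

5.96 PeV = 5960000000000000 eV
855 GeV = 855000000000 eV
5.81 PeV = 5810000000000000 eV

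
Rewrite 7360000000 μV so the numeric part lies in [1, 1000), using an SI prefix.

7.36 kV

= 7.36 × 10³ V; 10³ is kilo.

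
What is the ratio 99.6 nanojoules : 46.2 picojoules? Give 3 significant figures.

2160

(99.6 × 10^-9) / (46.2 × 10^-12) = 2.156 × 10^3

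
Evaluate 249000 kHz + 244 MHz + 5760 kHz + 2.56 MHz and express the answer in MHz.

501.32 MHz

In MHz:
  249000 kHz = 249000 × 10^-3 MHz = 249
  244 MHz → 244
  5760 kHz = 5760 × 10^-3 MHz = 5.76
  2.56 MHz → 2.56
Sum: 249 + 244 + 5.76 + 2.56 = 501.32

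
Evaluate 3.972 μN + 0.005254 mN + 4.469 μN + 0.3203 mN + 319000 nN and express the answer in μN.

In μN:
  3.972 μN → 3.972
  0.005254 mN = 0.005254e3 μN = 5.254
  4.469 μN → 4.469
  0.3203 mN = 0.3203e3 μN = 320.3
  319000 nN = 319000e-3 μN = 319
Sum: 3.972 + 5.254 + 4.469 + 320.3 + 319 = 652.995

652.995 μN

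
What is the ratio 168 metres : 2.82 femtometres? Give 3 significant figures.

(168) / (2.82 × 10⁻¹⁵) = 59.57 × 10¹⁵

59600000000000000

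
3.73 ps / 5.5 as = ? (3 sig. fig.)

678000

(3.73e-12) / (5.5e-18) = 0.6782e6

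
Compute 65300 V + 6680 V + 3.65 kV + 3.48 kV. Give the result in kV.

In kV:
  65300 V = 65300 × 10^-3 kV = 65.3
  6680 V = 6680 × 10^-3 kV = 6.68
  3.65 kV → 3.65
  3.48 kV → 3.48
Sum: 65.3 + 6.68 + 3.65 + 3.48 = 79.11

79.11 kV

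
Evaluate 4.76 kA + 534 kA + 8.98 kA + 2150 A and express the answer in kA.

549.89 kA

In kA:
  4.76 kA → 4.76
  534 kA → 534
  8.98 kA → 8.98
  2150 A = 2150 × 10⁻³ kA = 2.15
Sum: 4.76 + 534 + 8.98 + 2.15 = 549.89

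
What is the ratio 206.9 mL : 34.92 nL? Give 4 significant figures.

5925000

(206.9 × 10^-3) / (34.92 × 10^-9) = 5.925 × 10^6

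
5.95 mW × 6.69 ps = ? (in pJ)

5.95 × 10^-3 × 6.69 × 10^-12 = 39.8055 × 10^-15 J

0.0398055 pJ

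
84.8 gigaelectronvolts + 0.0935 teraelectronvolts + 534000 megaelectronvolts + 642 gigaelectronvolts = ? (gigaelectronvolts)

1354.3 gigaelectronvolts

In gigaelectronvolts:
  84.8 gigaelectronvolts → 84.8
  0.0935 teraelectronvolts = 0.0935 × 10^3 gigaelectronvolts = 93.5
  534000 megaelectronvolts = 534000 × 10^-3 gigaelectronvolts = 534
  642 gigaelectronvolts → 642
Sum: 84.8 + 93.5 + 534 + 642 = 1354.3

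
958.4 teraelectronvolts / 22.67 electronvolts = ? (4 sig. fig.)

42280000000000

(958.4 × 10^12) / (22.67) = 42.276 × 10^12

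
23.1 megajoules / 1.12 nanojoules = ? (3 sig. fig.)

20600000000000000

(23.1 × 10^6) / (1.12 × 10^-9) = 20.62 × 10^15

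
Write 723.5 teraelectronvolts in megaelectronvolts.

723500000 megaelectronvolts

tera = 1e12, mega = 1e6; factor is 1e6.
723.5 × 1e6 = 723500000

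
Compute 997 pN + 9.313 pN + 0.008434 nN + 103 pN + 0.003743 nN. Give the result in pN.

In pN:
  997 pN → 997
  9.313 pN → 9.313
  0.008434 nN = 0.008434 × 10³ pN = 8.434
  103 pN → 103
  0.003743 nN = 0.003743 × 10³ pN = 3.743
Sum: 997 + 9.313 + 8.434 + 103 + 3.743 = 1121.49

1121.49 pN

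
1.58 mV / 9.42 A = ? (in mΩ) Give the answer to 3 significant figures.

(1.58e-3) / (9.42) = 0.16773e-3 Ω

0.168 mΩ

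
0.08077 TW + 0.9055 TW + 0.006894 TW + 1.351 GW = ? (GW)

In GW:
  0.08077 TW = 0.08077 × 10^3 GW = 80.77
  0.9055 TW = 0.9055 × 10^3 GW = 905.5
  0.006894 TW = 0.006894 × 10^3 GW = 6.894
  1.351 GW → 1.351
Sum: 80.77 + 905.5 + 6.894 + 1.351 = 994.515

994.515 GW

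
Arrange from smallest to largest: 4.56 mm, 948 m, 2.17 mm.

2.17 mm < 4.56 mm < 948 m

4.56 mm = 0.00456 m
948 m = 948 m
2.17 mm = 0.00217 m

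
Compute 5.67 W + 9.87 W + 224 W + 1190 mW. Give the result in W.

In W:
  5.67 W → 5.67
  9.87 W → 9.87
  224 W → 224
  1190 mW = 1190e-3 W = 1.19
Sum: 5.67 + 9.87 + 224 + 1.19 = 240.73

240.73 W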